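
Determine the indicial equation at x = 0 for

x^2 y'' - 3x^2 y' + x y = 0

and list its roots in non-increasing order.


Divide by x^2 to reach normal form y'' + P_1(x) y' + P_2(x) y = 0 with P_1(x) = -3 and P_2(x) = 1/x.
x = 0 is a singular point because the y-coefficient 1/x has a pole at x = 0.
It is a regular singular point because x P_1(x) = p(x) = -3x and x^2 P_2(x) = q(x) = x are polynomials, hence analytic at x = 0.
p(0) = 0,  q(0) = 0.
Indicial equation: r(r-1) + p(0) r + q(0) = 0, i.e. r^2 + (p(0) - 1) r + q(0) = 0, i.e. r^2 - 1 r = 0.
Discriminant: (-1)^2 - 4(0) = 1, so r = (1 ± 1)/2.
Solving: r_1 = 1, r_2 = 0.

indicial: r^2 - 1 r = 0; roots r_1 = 1, r_2 = 0


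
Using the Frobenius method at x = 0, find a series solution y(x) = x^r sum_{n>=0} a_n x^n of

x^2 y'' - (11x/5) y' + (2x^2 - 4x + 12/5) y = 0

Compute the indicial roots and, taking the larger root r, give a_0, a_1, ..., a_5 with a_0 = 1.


Write in Frobenius form y'' + (p(x)/x) y' + (q(x)/x^2) y = 0:
  p(x) = -11/5,  q(x) = 2x^2 - 4x + 12/5.
Indicial equation: r(r-1) + (-11/5) r + (12/5) = 0 -> roots r_1 = 2, r_2 = 6/5.
Take r = r_1 = 2. Let y(x) = x^r sum_{n>=0} a_n x^n with a_0 = 1.
Substitute y = x^r sum a_n x^n and match x^{r+n}. The recurrence is
  D(n) a_n - 4 a_{n-1} + 2 a_{n-2} = 0,  where D(n) = (r+n)(r+n-1) + (-11/5)(r+n) + (12/5).
  a_n = [4 a_{n-1} - 2 a_{n-2}] / D(n).
Since the indicial polynomial factors as (r - r_1)(r - r_2), D(n) = (r_1 + n - r_1)(r_1 + n - r_2) = n(n + 4/5).
Evaluating step by step (a_0 = 1):
  n = 1: D(1) = 1(1 + 4/5) = 9/5; numerator = 4(1) = 4; a_1 = (4)/(9/5) = 20/9
  n = 2: D(2) = 2(2 + 4/5) = 28/5; numerator = 4(20/9) - 2(1) = 62/9; a_2 = (62/9)/(28/5) = 155/126
  n = 3: D(3) = 3(3 + 4/5) = 57/5; numerator = 4(155/126) - 2(20/9) = 10/21; a_3 = (10/21)/(57/5) = 50/1197
  n = 4: D(4) = 4(4 + 4/5) = 96/5; numerator = 4(50/1197) - 2(155/126) = -305/133; a_4 = (-305/133)/(96/5) = -1525/12768
  n = 5: D(5) = 5(5 + 4/5) = 29; numerator = 4(-1525/12768) - 2(50/1197) = -5375/9576; a_5 = (-5375/9576)/(29) = -5375/277704

r = 2; a_0 = 1; a_1 = 20/9; a_2 = 155/126; a_3 = 50/1197; a_4 = -1525/12768; a_5 = -5375/277704


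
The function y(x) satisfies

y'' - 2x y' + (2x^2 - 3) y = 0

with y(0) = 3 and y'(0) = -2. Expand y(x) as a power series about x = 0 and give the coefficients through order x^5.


Ansatz: y(x) = sum_{n>=0} a_n x^n, so y'(x) = sum_{n>=1} n a_n x^(n-1) and y''(x) = sum_{n>=2} n(n-1) a_n x^(n-2).
Substitute into P(x) y'' + Q(x) y' + R(x) y = 0 with P(x) = 1, Q(x) = -2x, R(x) = 2x^2 - 3, and match powers of x.
Initial conditions: a_0 = 3, a_1 = -2.
Setting the coefficient of each power of x to zero and solving order by order (substituting the coefficients already found):
  x^0: 2 a_2 - 3 a_0 = 0  ->  2 a_2 = 3 a_0 = 9  ->  a_2 = 9/2
  x^1: 6 a_3 - 5 a_1 = 0  ->  6 a_3 = 5 a_1 = -10  ->  a_3 = -5/3
  x^2: 12 a_4 - 7 a_2 + 2 a_0 = 0  ->  12 a_4 = 7 a_2 - 2 a_0 = 51/2  ->  a_4 = 17/8
  x^3: 20 a_5 - 9 a_3 + 2 a_1 = 0  ->  20 a_5 = 9 a_3 - 2 a_1 = -11  ->  a_5 = -11/20
Truncated series: y(x) = 3 - 2 x + (9/2) x^2 - (5/3) x^3 + (17/8) x^4 - (11/20) x^5 + O(x^6).

a_0 = 3; a_1 = -2; a_2 = 9/2; a_3 = -5/3; a_4 = 17/8; a_5 = -11/20


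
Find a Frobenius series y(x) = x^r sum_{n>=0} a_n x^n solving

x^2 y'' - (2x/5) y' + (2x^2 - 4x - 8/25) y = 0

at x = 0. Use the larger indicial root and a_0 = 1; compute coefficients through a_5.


Write in Frobenius form y'' + (p(x)/x) y' + (q(x)/x^2) y = 0:
  p(x) = -2/5,  q(x) = 2x^2 - 4x - 8/25.
Indicial equation: r(r-1) + (-2/5) r + (-8/25) = 0 -> roots r_1 = 8/5, r_2 = -1/5.
Take r = r_1 = 8/5. Let y(x) = x^r sum_{n>=0} a_n x^n with a_0 = 1.
Substitute y = x^r sum a_n x^n and match x^{r+n}. The recurrence is
  D(n) a_n - 4 a_{n-1} + 2 a_{n-2} = 0,  where D(n) = (r+n)(r+n-1) + (-2/5)(r+n) + (-8/25).
  a_n = [4 a_{n-1} - 2 a_{n-2}] / D(n).
Since the indicial polynomial factors as (r - r_1)(r - r_2), D(n) = (r_1 + n - r_1)(r_1 + n - r_2) = n(n + 9/5).
Evaluating step by step (a_0 = 1):
  n = 1: D(1) = 1(1 + 9/5) = 14/5; numerator = 4(1) = 4; a_1 = (4)/(14/5) = 10/7
  n = 2: D(2) = 2(2 + 9/5) = 38/5; numerator = 4(10/7) - 2(1) = 26/7; a_2 = (26/7)/(38/5) = 65/133
  n = 3: D(3) = 3(3 + 9/5) = 72/5; numerator = 4(65/133) - 2(10/7) = -120/133; a_3 = (-120/133)/(72/5) = -25/399
  n = 4: D(4) = 4(4 + 9/5) = 116/5; numerator = 4(-25/399) - 2(65/133) = -70/57; a_4 = (-70/57)/(116/5) = -175/3306
  n = 5: D(5) = 5(5 + 9/5) = 34; numerator = 4(-175/3306) - 2(-25/399) = -1000/11571; a_5 = (-1000/11571)/(34) = -500/196707

r = 8/5; a_0 = 1; a_1 = 10/7; a_2 = 65/133; a_3 = -25/399; a_4 = -175/3306; a_5 = -500/196707


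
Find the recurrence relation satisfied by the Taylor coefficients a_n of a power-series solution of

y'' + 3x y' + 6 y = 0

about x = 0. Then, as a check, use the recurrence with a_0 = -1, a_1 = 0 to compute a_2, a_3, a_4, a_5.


Substitute y = sum_n a_n x^n.
y''(x) has coefficient (n+2)(n+1) a_{n+2} at x^n;
3 x y'(x) has coefficient 3 n a_n at x^n (shift);
6 y(x) has coefficient 6 a_n at x^n.
Matching x^n: (n+2)(n+1) a_{n+2} + (3n + 6) a_n = 0.
Thus a_{n+2} = (-3n - 6) / ((n+1)(n+2)) * a_n.

Check with a_0 = -1, a_1 = 0 (apply the recurrence for n = 0, 1, 2, 3): a_0 = -1, a_1 = 0, a_2 = 3, a_3 = 0, a_4 = -3, a_5 = 0.

a_(n+2) = (-3n - 6) / ((n+1)(n+2)) * a_n; check: a_0 = -1, a_1 = 0, a_2 = 3, a_3 = 0, a_4 = -3, a_5 = 0


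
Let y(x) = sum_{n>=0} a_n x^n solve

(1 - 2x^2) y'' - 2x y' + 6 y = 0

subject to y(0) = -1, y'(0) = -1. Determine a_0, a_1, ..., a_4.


Ansatz: y(x) = sum_{n>=0} a_n x^n, so y'(x) = sum_{n>=1} n a_n x^(n-1) and y''(x) = sum_{n>=2} n(n-1) a_n x^(n-2).
Substitute into P(x) y'' + Q(x) y' + R(x) y = 0 with P(x) = 1 - 2x^2, Q(x) = -2x, R(x) = 6, and match powers of x.
Initial conditions: a_0 = -1, a_1 = -1.
Setting the coefficient of each power of x to zero and solving order by order (substituting the coefficients already found):
  x^0: 2 a_2 + 6 a_0 = 0  ->  2 a_2 = -6 a_0 = 6  ->  a_2 = 3
  x^1: 6 a_3 + 4 a_1 = 0  ->  6 a_3 = -4 a_1 = 4  ->  a_3 = 2/3
  x^2: 12 a_4 - 2 a_2 = 0  ->  12 a_4 = 2 a_2 = 6  ->  a_4 = 1/2
Truncated series: y(x) = -1 - x + 3 x^2 + (2/3) x^3 + (1/2) x^4 + O(x^5).

a_0 = -1; a_1 = -1; a_2 = 3; a_3 = 2/3; a_4 = 1/2


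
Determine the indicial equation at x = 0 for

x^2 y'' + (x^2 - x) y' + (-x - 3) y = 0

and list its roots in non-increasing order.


Divide by x^2 to reach normal form y'' + P_1(x) y' + P_2(x) y = 0 with P_1(x) = 1 - 1/x and P_2(x) = -1/x - 3/x^2.
x = 0 is a singular point because the y'-coefficient 1 - 1/x has a pole at x = 0 and the y-coefficient -1/x - 3/x^2 has a pole at x = 0.
It is a regular singular point because x P_1(x) = p(x) = x - 1 and x^2 P_2(x) = q(x) = -x - 3 are polynomials, hence analytic at x = 0.
p(0) = -1,  q(0) = -3.
Indicial equation: r(r-1) + p(0) r + q(0) = 0, i.e. r^2 + (p(0) - 1) r + q(0) = 0, i.e. r^2 - 2 r - 3 = 0.
Discriminant: (-2)^2 - 4(-3) = 16, so r = (2 ± 4)/2.
Solving: r_1 = 3, r_2 = -1.

indicial: r^2 - 2 r - 3 = 0; roots r_1 = 3, r_2 = -1


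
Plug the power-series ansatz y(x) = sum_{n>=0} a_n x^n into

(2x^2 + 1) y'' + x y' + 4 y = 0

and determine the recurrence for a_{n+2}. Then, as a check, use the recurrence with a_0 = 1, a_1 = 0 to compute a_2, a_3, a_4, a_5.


Substitute y = sum_n a_n x^n.
(1 + 2 x^2) y'' contributes (n+2)(n+1) a_{n+2} + 2 n(n-1) a_n at x^n.
x y'(x) contributes n a_n at x^n.
4 y(x) contributes 4 a_n at x^n.
Matching x^n: (n+2)(n+1) a_{n+2} + (2 n(n-1) + n + 4) a_n = 0.
Thus a_{n+2} = (-2 n(n-1) - n - 4) / ((n+1)(n+2)) * a_n.

Check with a_0 = 1, a_1 = 0 (apply the recurrence for n = 0, 1, 2, 3): a_0 = 1, a_1 = 0, a_2 = -2, a_3 = 0, a_4 = 5/3, a_5 = 0.

a_(n+2) = (-2 n(n-1) - n - 4) / ((n+1)(n+2)) * a_n; check: a_0 = 1, a_1 = 0, a_2 = -2, a_3 = 0, a_4 = 5/3, a_5 = 0


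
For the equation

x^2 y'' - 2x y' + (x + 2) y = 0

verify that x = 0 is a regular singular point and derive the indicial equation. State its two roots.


Divide by x^2 to reach normal form y'' + P_1(x) y' + P_2(x) y = 0 with P_1(x) = -2/x and P_2(x) = 1/x + 2/x^2.
x = 0 is a singular point because the y'-coefficient -2/x has a pole at x = 0 and the y-coefficient 1/x + 2/x^2 has a pole at x = 0.
It is a regular singular point because x P_1(x) = p(x) = -2 and x^2 P_2(x) = q(x) = x + 2 are polynomials, hence analytic at x = 0.
p(0) = -2,  q(0) = 2.
Indicial equation: r(r-1) + p(0) r + q(0) = 0, i.e. r^2 + (p(0) - 1) r + q(0) = 0, i.e. r^2 - 3 r + 2 = 0.
Discriminant: (-3)^2 - 4(2) = 1, so r = (3 ± 1)/2.
Solving: r_1 = 2, r_2 = 1.

indicial: r^2 - 3 r + 2 = 0; roots r_1 = 2, r_2 = 1


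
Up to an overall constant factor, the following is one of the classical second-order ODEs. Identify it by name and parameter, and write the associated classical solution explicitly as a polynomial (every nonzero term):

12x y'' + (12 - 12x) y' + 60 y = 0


All three coefficients share the factor 12; dividing through by 12 gives  x y'' + (1 - x) y' + 5 y = 0.
This matches the Laguerre equation x y'' + (1 - x) y' + n y = 0 with n = 5; the polynomial solution is L_5(x).
With y = sum_k a_k x^k, matching x^k gives (k+1)k a_{k+1} + (k+1) a_{k+1} - k a_k + n a_k = 0, i.e. (k+1)^2 a_{k+1} = (k - n) a_k = (k - 5) a_k. The right side vanishes at k = 5, so the series terminates at degree 5.
Standard normalization L_n(0) = 1 gives a_0 = 1. Work upward with a_{k+1} = (k - 5) a_k / (k+1)^2:
  a_1 = (0 - 5)(1) / 1^2 = -5/1 = -5
  a_2 = (1 - 5)(-5) / 2^2 = 20/4 = 5
  a_3 = (2 - 5)(5) / 3^2 = -15/9 = -5/3
  a_4 = (3 - 5)(-5/3) / 4^2 = (10/3)/16 = 5/24
  a_5 = (4 - 5)(5/24) / 5^2 = (-5/24)/25 = -1/120
Hence L_5(x) = -x^5/120 + 5 x^4/24 - 5 x^3/3 + 5 x^2 - 5 x + 1.

L_5(x); series = -x^5/120 + 5 x^4/24 - 5 x^3/3 + 5 x^2 - 5 x + 1


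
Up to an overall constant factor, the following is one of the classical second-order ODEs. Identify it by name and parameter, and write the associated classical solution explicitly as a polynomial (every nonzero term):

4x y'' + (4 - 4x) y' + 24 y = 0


All three coefficients share the factor 4; dividing through by 4 gives  x y'' + (1 - x) y' + 6 y = 0.
This matches the Laguerre equation x y'' + (1 - x) y' + n y = 0 with n = 6; the polynomial solution is L_6(x).
With y = sum_k a_k x^k, matching x^k gives (k+1)k a_{k+1} + (k+1) a_{k+1} - k a_k + n a_k = 0, i.e. (k+1)^2 a_{k+1} = (k - n) a_k = (k - 6) a_k. The right side vanishes at k = 6, so the series terminates at degree 6.
Standard normalization L_n(0) = 1 gives a_0 = 1. Work upward with a_{k+1} = (k - 6) a_k / (k+1)^2:
  a_1 = (0 - 6)(1) / 1^2 = -6/1 = -6
  a_2 = (1 - 6)(-6) / 2^2 = 30/4 = 15/2
  a_3 = (2 - 6)(15/2) / 3^2 = -30/9 = -10/3
  a_4 = (3 - 6)(-10/3) / 4^2 = 10/16 = 5/8
  a_5 = (4 - 6)(5/8) / 5^2 = (-5/4)/25 = -1/20
  a_6 = (5 - 6)(-1/20) / 6^2 = (1/20)/36 = 1/720
Hence L_6(x) = x^6/720 - x^5/20 + 5 x^4/8 - 10 x^3/3 + 15 x^2/2 - 6 x + 1.

L_6(x); series = x^6/720 - x^5/20 + 5 x^4/8 - 10 x^3/3 + 15 x^2/2 - 6 x + 1


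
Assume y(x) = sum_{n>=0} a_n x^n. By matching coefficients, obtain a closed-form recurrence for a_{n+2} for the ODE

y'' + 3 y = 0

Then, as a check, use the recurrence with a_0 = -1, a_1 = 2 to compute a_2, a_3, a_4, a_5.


Substitute y = sum_n a_n x^n into y'' + (const) y = 0.
y''(x) = sum_{n>=0} (n+2)(n+1) a_{n+2} x^n.
The ODE becomes sum_n [(n+2)(n+1) a_{n+2} + 3 a_n] x^n = 0.
Setting each coefficient to zero gives the recurrence:
  (n+2)(n+1) a_{n+2} + 3 a_n = 0,
  a_{n+2} = -3 / ((n+1)(n+2)) a_n.

Check with a_0 = -1, a_1 = 2 (apply the recurrence for n = 0, 1, 2, 3): a_0 = -1, a_1 = 2, a_2 = 3/2, a_3 = -1, a_4 = -3/8, a_5 = 3/20.

a_{n+2} = -3/((n+1)(n+2)) * a_n; check: a_0 = -1, a_1 = 2, a_2 = 3/2, a_3 = -1, a_4 = -3/8, a_5 = 3/20


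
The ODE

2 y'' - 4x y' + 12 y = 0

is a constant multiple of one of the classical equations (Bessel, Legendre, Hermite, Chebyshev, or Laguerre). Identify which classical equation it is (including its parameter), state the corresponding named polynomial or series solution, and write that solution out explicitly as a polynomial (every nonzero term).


All three coefficients share the factor 2; dividing through by 2 gives  y'' - 2x y' + 6 y = 0.
This matches the Hermite equation y'' - 2x y' + 2n y = 0 with 2n = 6, so n = 3; the polynomial solution is H_3(x).
With y = sum_k a_k x^k, matching x^k gives (k+2)(k+1) a_{k+2} = 2(k - n) a_k = 2(k - 3) a_k. The right side vanishes at k = 3, so the series with the parity of 3 terminates at degree 3.
Standard normalization: leading coefficient of H_n is 2^n, so a_3 = 2^3 = 8. Work downward with a_k = (k+1)(k+2) a_{k+2} / (2(k - n)):
  a_1 = (2)(3)(8) / (2(1 - 3)) = 48/(-4) = -12
Hence H_3(x) = 8 x^3 - 12 x.

H_3(x); series = 8 x^3 - 12 x


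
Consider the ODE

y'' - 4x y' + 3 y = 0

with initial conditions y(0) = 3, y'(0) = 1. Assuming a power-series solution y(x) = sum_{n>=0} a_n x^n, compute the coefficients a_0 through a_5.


Ansatz: y(x) = sum_{n>=0} a_n x^n, so y'(x) = sum_{n>=1} n a_n x^(n-1) and y''(x) = sum_{n>=2} n(n-1) a_n x^(n-2).
Substitute into P(x) y'' + Q(x) y' + R(x) y = 0 with P(x) = 1, Q(x) = -4x, R(x) = 3, and match powers of x.
Initial conditions: a_0 = 3, a_1 = 1.
Setting the coefficient of each power of x to zero and solving order by order (substituting the coefficients already found):
  x^0: 2 a_2 + 3 a_0 = 0  ->  2 a_2 = -3 a_0 = -9  ->  a_2 = -9/2
  x^1: 6 a_3 - a_1 = 0  ->  6 a_3 = a_1 = 1  ->  a_3 = 1/6
  x^2: 12 a_4 - 5 a_2 = 0  ->  12 a_4 = 5 a_2 = -45/2  ->  a_4 = -15/8
  x^3: 20 a_5 - 9 a_3 = 0  ->  20 a_5 = 9 a_3 = 3/2  ->  a_5 = 3/40
Truncated series: y(x) = 3 + x - (9/2) x^2 + (1/6) x^3 - (15/8) x^4 + (3/40) x^5 + O(x^6).

a_0 = 3; a_1 = 1; a_2 = -9/2; a_3 = 1/6; a_4 = -15/8; a_5 = 3/40


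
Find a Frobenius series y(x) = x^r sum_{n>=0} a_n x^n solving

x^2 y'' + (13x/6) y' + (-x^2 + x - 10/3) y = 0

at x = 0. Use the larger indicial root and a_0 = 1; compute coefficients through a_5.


Write in Frobenius form y'' + (p(x)/x) y' + (q(x)/x^2) y = 0:
  p(x) = 13/6,  q(x) = -x^2 + x - 10/3.
Indicial equation: r(r-1) + (13/6) r + (-10/3) = 0 -> roots r_1 = 4/3, r_2 = -5/2.
Take r = r_1 = 4/3. Let y(x) = x^r sum_{n>=0} a_n x^n with a_0 = 1.
Substitute y = x^r sum a_n x^n and match x^{r+n}. The recurrence is
  D(n) a_n + 1 a_{n-1} - 1 a_{n-2} = 0,  where D(n) = (r+n)(r+n-1) + (13/6)(r+n) + (-10/3).
  a_n = [-1 a_{n-1} + 1 a_{n-2}] / D(n).
Since the indicial polynomial factors as (r - r_1)(r - r_2), D(n) = (r_1 + n - r_1)(r_1 + n - r_2) = n(n + 23/6).
Evaluating step by step (a_0 = 1):
  n = 1: D(1) = 1(1 + 23/6) = 29/6; numerator = -1(1) = -1; a_1 = (-1)/(29/6) = -6/29
  n = 2: D(2) = 2(2 + 23/6) = 35/3; numerator = -1(-6/29) + 1(1) = 35/29; a_2 = (35/29)/(35/3) = 3/29
  n = 3: D(3) = 3(3 + 23/6) = 41/2; numerator = -1(3/29) + 1(-6/29) = -9/29; a_3 = (-9/29)/(41/2) = -18/1189
  n = 4: D(4) = 4(4 + 23/6) = 94/3; numerator = -1(-18/1189) + 1(3/29) = 141/1189; a_4 = (141/1189)/(94/3) = 9/2378
  n = 5: D(5) = 5(5 + 23/6) = 265/6; numerator = -1(9/2378) + 1(-18/1189) = -45/2378; a_5 = (-45/2378)/(265/6) = -27/63017

r = 4/3; a_0 = 1; a_1 = -6/29; a_2 = 3/29; a_3 = -18/1189; a_4 = 9/2378; a_5 = -27/63017


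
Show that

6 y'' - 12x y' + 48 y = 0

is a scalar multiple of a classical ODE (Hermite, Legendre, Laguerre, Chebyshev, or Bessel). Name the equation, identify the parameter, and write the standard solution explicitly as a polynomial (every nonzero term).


All three coefficients share the factor 6; dividing through by 6 gives  y'' - 2x y' + 8 y = 0.
This matches the Hermite equation y'' - 2x y' + 2n y = 0 with 2n = 8, so n = 4; the polynomial solution is H_4(x).
With y = sum_k a_k x^k, matching x^k gives (k+2)(k+1) a_{k+2} = 2(k - n) a_k = 2(k - 4) a_k. The right side vanishes at k = 4, so the series with the parity of 4 terminates at degree 4.
Standard normalization: leading coefficient of H_n is 2^n, so a_4 = 2^4 = 16. Work downward with a_k = (k+1)(k+2) a_{k+2} / (2(k - n)):
  a_2 = (3)(4)(16) / (2(2 - 4)) = 192/(-4) = -48
  a_0 = (1)(2)(-48) / (2(0 - 4)) = -96/(-8) = 12
Hence H_4(x) = 16 x^4 - 48 x^2 + 12.

H_4(x); series = 16 x^4 - 48 x^2 + 12


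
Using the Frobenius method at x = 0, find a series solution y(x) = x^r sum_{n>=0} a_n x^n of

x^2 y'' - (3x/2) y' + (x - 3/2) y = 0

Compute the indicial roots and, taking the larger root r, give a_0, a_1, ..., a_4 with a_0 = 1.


Write in Frobenius form y'' + (p(x)/x) y' + (q(x)/x^2) y = 0:
  p(x) = -3/2,  q(x) = x - 3/2.
Indicial equation: r(r-1) + (-3/2) r + (-3/2) = 0 -> roots r_1 = 3, r_2 = -1/2.
Take r = r_1 = 3. Let y(x) = x^r sum_{n>=0} a_n x^n with a_0 = 1.
Substitute y = x^r sum a_n x^n and match x^{r+n}. The recurrence is
  D(n) a_n + 1 a_{n-1} = 0,  where D(n) = (r+n)(r+n-1) + (-3/2)(r+n) + (-3/2).
  a_n = -1 / D(n) * a_{n-1}.
Since the indicial polynomial factors as (r - r_1)(r - r_2), D(n) = (r_1 + n - r_1)(r_1 + n - r_2) = n(n + 7/2).
Evaluating step by step (a_0 = 1):
  n = 1: D(1) = 1(1 + 7/2) = 9/2; numerator = -1(1) = -1; a_1 = (-1)/(9/2) = -2/9
  n = 2: D(2) = 2(2 + 7/2) = 11; numerator = -1(-2/9) = 2/9; a_2 = (2/9)/(11) = 2/99
  n = 3: D(3) = 3(3 + 7/2) = 39/2; numerator = -1(2/99) = -2/99; a_3 = (-2/99)/(39/2) = -4/3861
  n = 4: D(4) = 4(4 + 7/2) = 30; numerator = -1(-4/3861) = 4/3861; a_4 = (4/3861)/(30) = 2/57915

r = 3; a_0 = 1; a_1 = -2/9; a_2 = 2/99; a_3 = -4/3861; a_4 = 2/57915


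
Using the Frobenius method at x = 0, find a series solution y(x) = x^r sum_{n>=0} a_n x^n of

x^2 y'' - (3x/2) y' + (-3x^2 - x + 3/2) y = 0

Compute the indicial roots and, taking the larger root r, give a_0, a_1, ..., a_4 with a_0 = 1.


Write in Frobenius form y'' + (p(x)/x) y' + (q(x)/x^2) y = 0:
  p(x) = -3/2,  q(x) = -3x^2 - x + 3/2.
Indicial equation: r(r-1) + (-3/2) r + (3/2) = 0 -> roots r_1 = 3/2, r_2 = 1.
Take r = r_1 = 3/2. Let y(x) = x^r sum_{n>=0} a_n x^n with a_0 = 1.
Substitute y = x^r sum a_n x^n and match x^{r+n}. The recurrence is
  D(n) a_n - 1 a_{n-1} - 3 a_{n-2} = 0,  where D(n) = (r+n)(r+n-1) + (-3/2)(r+n) + (3/2).
  a_n = [1 a_{n-1} + 3 a_{n-2}] / D(n).
Since the indicial polynomial factors as (r - r_1)(r - r_2), D(n) = (r_1 + n - r_1)(r_1 + n - r_2) = n(n + 1/2).
Evaluating step by step (a_0 = 1):
  n = 1: D(1) = 1(1 + 1/2) = 3/2; numerator = 1(1) = 1; a_1 = (1)/(3/2) = 2/3
  n = 2: D(2) = 2(2 + 1/2) = 5; numerator = 1(2/3) + 3(1) = 11/3; a_2 = (11/3)/(5) = 11/15
  n = 3: D(3) = 3(3 + 1/2) = 21/2; numerator = 1(11/15) + 3(2/3) = 41/15; a_3 = (41/15)/(21/2) = 82/315
  n = 4: D(4) = 4(4 + 1/2) = 18; numerator = 1(82/315) + 3(11/15) = 155/63; a_4 = (155/63)/(18) = 155/1134

r = 3/2; a_0 = 1; a_1 = 2/3; a_2 = 11/15; a_3 = 82/315; a_4 = 155/1134


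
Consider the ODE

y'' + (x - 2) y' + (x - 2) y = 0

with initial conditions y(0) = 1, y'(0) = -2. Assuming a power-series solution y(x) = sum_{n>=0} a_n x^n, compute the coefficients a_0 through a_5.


Ansatz: y(x) = sum_{n>=0} a_n x^n, so y'(x) = sum_{n>=1} n a_n x^(n-1) and y''(x) = sum_{n>=2} n(n-1) a_n x^(n-2).
Substitute into P(x) y'' + Q(x) y' + R(x) y = 0 with P(x) = 1, Q(x) = x - 2, R(x) = x - 2, and match powers of x.
Initial conditions: a_0 = 1, a_1 = -2.
Setting the coefficient of each power of x to zero and solving order by order (substituting the coefficients already found):
  x^0: 2 a_2 - 2 a_1 - 2 a_0 = 0  ->  2 a_2 = 2 a_1 + 2 a_0 = -2  ->  a_2 = -1
  x^1: 6 a_3 - 4 a_2 - a_1 + a_0 = 0  ->  6 a_3 = 4 a_2 + a_1 - a_0 = -7  ->  a_3 = -7/6
  x^2: 12 a_4 - 6 a_3 + a_1 = 0  ->  12 a_4 = 6 a_3 - a_1 = -5  ->  a_4 = -5/12
  x^3: 20 a_5 - 8 a_4 + a_3 + a_2 = 0  ->  20 a_5 = 8 a_4 - a_3 - a_2 = -7/6  ->  a_5 = -7/120
Truncated series: y(x) = 1 - 2 x - x^2 - (7/6) x^3 - (5/12) x^4 - (7/120) x^5 + O(x^6).

a_0 = 1; a_1 = -2; a_2 = -1; a_3 = -7/6; a_4 = -5/12; a_5 = -7/120


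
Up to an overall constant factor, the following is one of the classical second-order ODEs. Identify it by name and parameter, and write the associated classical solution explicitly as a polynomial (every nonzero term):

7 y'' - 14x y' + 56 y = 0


All three coefficients share the factor 7; dividing through by 7 gives  y'' - 2x y' + 8 y = 0.
This matches the Hermite equation y'' - 2x y' + 2n y = 0 with 2n = 8, so n = 4; the polynomial solution is H_4(x).
With y = sum_k a_k x^k, matching x^k gives (k+2)(k+1) a_{k+2} = 2(k - n) a_k = 2(k - 4) a_k. The right side vanishes at k = 4, so the series with the parity of 4 terminates at degree 4.
Standard normalization: leading coefficient of H_n is 2^n, so a_4 = 2^4 = 16. Work downward with a_k = (k+1)(k+2) a_{k+2} / (2(k - n)):
  a_2 = (3)(4)(16) / (2(2 - 4)) = 192/(-4) = -48
  a_0 = (1)(2)(-48) / (2(0 - 4)) = -96/(-8) = 12
Hence H_4(x) = 16 x^4 - 48 x^2 + 12.

H_4(x); series = 16 x^4 - 48 x^2 + 12


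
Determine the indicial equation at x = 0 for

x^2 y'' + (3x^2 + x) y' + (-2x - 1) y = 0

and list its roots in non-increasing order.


Divide by x^2 to reach normal form y'' + P_1(x) y' + P_2(x) y = 0 with P_1(x) = 3 + 1/x and P_2(x) = -2/x - 1/x^2.
x = 0 is a singular point because the y'-coefficient 3 + 1/x has a pole at x = 0 and the y-coefficient -2/x - 1/x^2 has a pole at x = 0.
It is a regular singular point because x P_1(x) = p(x) = 3x + 1 and x^2 P_2(x) = q(x) = -2x - 1 are polynomials, hence analytic at x = 0.
p(0) = 1,  q(0) = -1.
Indicial equation: r(r-1) + p(0) r + q(0) = 0, i.e. r^2 + (p(0) - 1) r + q(0) = 0, i.e. r^2 - 1 = 0.
Discriminant: (0)^2 - 4(-1) = 4, so r = (0 ± 2)/2.
Solving: r_1 = 1, r_2 = -1.

indicial: r^2 - 1 = 0; roots r_1 = 1, r_2 = -1


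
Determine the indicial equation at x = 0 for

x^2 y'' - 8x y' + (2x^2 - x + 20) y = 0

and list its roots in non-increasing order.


Divide by x^2 to reach normal form y'' + P_1(x) y' + P_2(x) y = 0 with P_1(x) = -8/x and P_2(x) = 2 - 1/x + 20/x^2.
x = 0 is a singular point because the y'-coefficient -8/x has a pole at x = 0 and the y-coefficient 2 - 1/x + 20/x^2 has a pole at x = 0.
It is a regular singular point because x P_1(x) = p(x) = -8 and x^2 P_2(x) = q(x) = 2x^2 - x + 20 are polynomials, hence analytic at x = 0.
p(0) = -8,  q(0) = 20.
Indicial equation: r(r-1) + p(0) r + q(0) = 0, i.e. r^2 + (p(0) - 1) r + q(0) = 0, i.e. r^2 - 9 r + 20 = 0.
Discriminant: (-9)^2 - 4(20) = 1, so r = (9 ± 1)/2.
Solving: r_1 = 5, r_2 = 4.

indicial: r^2 - 9 r + 20 = 0; roots r_1 = 5, r_2 = 4


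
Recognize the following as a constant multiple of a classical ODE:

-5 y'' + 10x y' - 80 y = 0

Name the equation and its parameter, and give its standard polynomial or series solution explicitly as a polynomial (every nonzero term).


All three coefficients share the factor -5; dividing through by -5 gives  y'' - 2x y' + 16 y = 0.
This matches the Hermite equation y'' - 2x y' + 2n y = 0 with 2n = 16, so n = 8; the polynomial solution is H_8(x).
With y = sum_k a_k x^k, matching x^k gives (k+2)(k+1) a_{k+2} = 2(k - n) a_k = 2(k - 8) a_k. The right side vanishes at k = 8, so the series with the parity of 8 terminates at degree 8.
Standard normalization: leading coefficient of H_n is 2^n, so a_8 = 2^8 = 256. Work downward with a_k = (k+1)(k+2) a_{k+2} / (2(k - n)):
  a_6 = (7)(8)(256) / (2(6 - 8)) = 14336/(-4) = -3584
  a_4 = (5)(6)(-3584) / (2(4 - 8)) = -107520/(-8) = 13440
  a_2 = (3)(4)(13440) / (2(2 - 8)) = 161280/(-12) = -13440
  a_0 = (1)(2)(-13440) / (2(0 - 8)) = -26880/(-16) = 1680
Hence H_8(x) = 256 x^8 - 3584 x^6 + 13440 x^4 - 13440 x^2 + 1680.

H_8(x); series = 256 x^8 - 3584 x^6 + 13440 x^4 - 13440 x^2 + 1680


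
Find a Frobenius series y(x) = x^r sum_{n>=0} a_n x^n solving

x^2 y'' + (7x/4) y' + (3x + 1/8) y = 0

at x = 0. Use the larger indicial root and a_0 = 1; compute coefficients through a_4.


Write in Frobenius form y'' + (p(x)/x) y' + (q(x)/x^2) y = 0:
  p(x) = 7/4,  q(x) = 3x + 1/8.
Indicial equation: r(r-1) + (7/4) r + (1/8) = 0 -> roots r_1 = -1/4, r_2 = -1/2.
Take r = r_1 = -1/4. Let y(x) = x^r sum_{n>=0} a_n x^n with a_0 = 1.
Substitute y = x^r sum a_n x^n and match x^{r+n}. The recurrence is
  D(n) a_n + 3 a_{n-1} = 0,  where D(n) = (r+n)(r+n-1) + (7/4)(r+n) + (1/8).
  a_n = -3 / D(n) * a_{n-1}.
Since the indicial polynomial factors as (r - r_1)(r - r_2), D(n) = (r_1 + n - r_1)(r_1 + n - r_2) = n(n + 1/4).
Evaluating step by step (a_0 = 1):
  n = 1: D(1) = 1(1 + 1/4) = 5/4; numerator = -3(1) = -3; a_1 = (-3)/(5/4) = -12/5
  n = 2: D(2) = 2(2 + 1/4) = 9/2; numerator = -3(-12/5) = 36/5; a_2 = (36/5)/(9/2) = 8/5
  n = 3: D(3) = 3(3 + 1/4) = 39/4; numerator = -3(8/5) = -24/5; a_3 = (-24/5)/(39/4) = -32/65
  n = 4: D(4) = 4(4 + 1/4) = 17; numerator = -3(-32/65) = 96/65; a_4 = (96/65)/(17) = 96/1105

r = -1/4; a_0 = 1; a_1 = -12/5; a_2 = 8/5; a_3 = -32/65; a_4 = 96/1105


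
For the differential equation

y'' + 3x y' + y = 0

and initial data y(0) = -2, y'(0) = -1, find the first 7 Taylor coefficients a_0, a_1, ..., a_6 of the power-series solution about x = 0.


Ansatz: y(x) = sum_{n>=0} a_n x^n, so y'(x) = sum_{n>=1} n a_n x^(n-1) and y''(x) = sum_{n>=2} n(n-1) a_n x^(n-2).
Substitute into P(x) y'' + Q(x) y' + R(x) y = 0 with P(x) = 1, Q(x) = 3x, R(x) = 1, and match powers of x.
Initial conditions: a_0 = -2, a_1 = -1.
Setting the coefficient of each power of x to zero and solving order by order (substituting the coefficients already found):
  x^0: 2 a_2 + a_0 = 0  ->  2 a_2 = -a_0 = 2  ->  a_2 = 1
  x^1: 6 a_3 + 4 a_1 = 0  ->  6 a_3 = -4 a_1 = 4  ->  a_3 = 2/3
  x^2: 12 a_4 + 7 a_2 = 0  ->  12 a_4 = -7 a_2 = -7  ->  a_4 = -7/12
  x^3: 20 a_5 + 10 a_3 = 0  ->  20 a_5 = -10 a_3 = -20/3  ->  a_5 = -1/3
  x^4: 30 a_6 + 13 a_4 = 0  ->  30 a_6 = -13 a_4 = 91/12  ->  a_6 = 91/360
Truncated series: y(x) = -2 - x + x^2 + (2/3) x^3 - (7/12) x^4 - (1/3) x^5 + (91/360) x^6 + O(x^7).

a_0 = -2; a_1 = -1; a_2 = 1; a_3 = 2/3; a_4 = -7/12; a_5 = -1/3; a_6 = 91/360


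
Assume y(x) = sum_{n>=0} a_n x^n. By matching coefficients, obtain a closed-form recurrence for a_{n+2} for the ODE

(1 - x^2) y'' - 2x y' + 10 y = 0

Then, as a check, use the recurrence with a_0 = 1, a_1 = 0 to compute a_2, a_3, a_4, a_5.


Substitute y = sum_n a_n x^n.
(1 - 1 x^2) y'' contributes (n+2)(n+1) a_{n+2} - n(n-1) a_n at x^n.
-2 x y'(x) contributes -2 n a_n at x^n.
10 y(x) contributes 10 a_n at x^n.
Matching x^n: (n+2)(n+1) a_{n+2} + (-n(n-1) - 2 n + 10) a_n = 0.
Thus a_{n+2} = (n(n-1) + 2 n - 10) / ((n+1)(n+2)) * a_n.

Check with a_0 = 1, a_1 = 0 (apply the recurrence for n = 0, 1, 2, 3): a_0 = 1, a_1 = 0, a_2 = -5, a_3 = 0, a_4 = 5/3, a_5 = 0.

a_(n+2) = (n(n-1) + 2 n - 10) / ((n+1)(n+2)) * a_n; check: a_0 = 1, a_1 = 0, a_2 = -5, a_3 = 0, a_4 = 5/3, a_5 = 0


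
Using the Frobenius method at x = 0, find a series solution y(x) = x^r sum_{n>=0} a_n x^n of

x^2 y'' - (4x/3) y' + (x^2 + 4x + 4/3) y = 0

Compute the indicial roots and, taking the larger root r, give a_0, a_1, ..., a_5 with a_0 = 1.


Write in Frobenius form y'' + (p(x)/x) y' + (q(x)/x^2) y = 0:
  p(x) = -4/3,  q(x) = x^2 + 4x + 4/3.
Indicial equation: r(r-1) + (-4/3) r + (4/3) = 0 -> roots r_1 = 4/3, r_2 = 1.
Take r = r_1 = 4/3. Let y(x) = x^r sum_{n>=0} a_n x^n with a_0 = 1.
Substitute y = x^r sum a_n x^n and match x^{r+n}. The recurrence is
  D(n) a_n + 4 a_{n-1} + 1 a_{n-2} = 0,  where D(n) = (r+n)(r+n-1) + (-4/3)(r+n) + (4/3).
  a_n = [-4 a_{n-1} - 1 a_{n-2}] / D(n).
Since the indicial polynomial factors as (r - r_1)(r - r_2), D(n) = (r_1 + n - r_1)(r_1 + n - r_2) = n(n + 1/3).
Evaluating step by step (a_0 = 1):
  n = 1: D(1) = 1(1 + 1/3) = 4/3; numerator = -4(1) = -4; a_1 = (-4)/(4/3) = -3
  n = 2: D(2) = 2(2 + 1/3) = 14/3; numerator = -4(-3) - 1(1) = 11; a_2 = (11)/(14/3) = 33/14
  n = 3: D(3) = 3(3 + 1/3) = 10; numerator = -4(33/14) - 1(-3) = -45/7; a_3 = (-45/7)/(10) = -9/14
  n = 4: D(4) = 4(4 + 1/3) = 52/3; numerator = -4(-9/14) - 1(33/14) = 3/14; a_4 = (3/14)/(52/3) = 9/728
  n = 5: D(5) = 5(5 + 1/3) = 80/3; numerator = -4(9/728) - 1(-9/14) = 54/91; a_5 = (54/91)/(80/3) = 81/3640

r = 4/3; a_0 = 1; a_1 = -3; a_2 = 33/14; a_3 = -9/14; a_4 = 9/728; a_5 = 81/3640


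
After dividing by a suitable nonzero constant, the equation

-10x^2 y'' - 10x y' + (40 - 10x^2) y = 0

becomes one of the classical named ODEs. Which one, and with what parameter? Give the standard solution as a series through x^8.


All three coefficients share the factor -10; dividing through by -10 gives  x^2 y'' + x y' + (x^2 - 4) y = 0.
This matches the Bessel equation x^2 y'' + x y' + (x^2 - nu^2) y = 0 with nu^2 = 4, so nu = 2; the solution bounded at x = 0 is J_2(x).
Frobenius at x = 0: indicial roots ±nu; for r = nu the recurrence k(k + 2nu) c_k = -c_{k-2} gives the standard series J_nu(x) = sum_{k>=0} (-1)^k / (k! (k+nu)!) (x/2)^(2k+nu). Evaluate the first 4 terms:
  k = 0: (-1)^0 / (0! * 2! * 2^2) x^2 = 1/(1*2*4) x^2 = (1/8) x^2
  k = 1: (-1)^1 / (1! * 3! * 2^4) x^4 = -1/(1*6*16) x^4 = (-1/96) x^4
  k = 2: (-1)^2 / (2! * 4! * 2^6) x^6 = 1/(2*24*64) x^6 = (1/3072) x^6
  k = 3: (-1)^3 / (3! * 5! * 2^8) x^8 = -1/(6*120*256) x^8 = (-1/184320) x^8
Hence J_2(x) = -x^8/184320 + x^6/3072 - x^4/96 + x^2/8 + ....

J_2(x); series = -x^8/184320 + x^6/3072 - x^4/96 + x^2/8


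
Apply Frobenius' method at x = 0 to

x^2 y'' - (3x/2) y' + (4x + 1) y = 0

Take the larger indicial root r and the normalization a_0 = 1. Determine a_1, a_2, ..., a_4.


Write in Frobenius form y'' + (p(x)/x) y' + (q(x)/x^2) y = 0:
  p(x) = -3/2,  q(x) = 4x + 1.
Indicial equation: r(r-1) + (-3/2) r + (1) = 0 -> roots r_1 = 2, r_2 = 1/2.
Take r = r_1 = 2. Let y(x) = x^r sum_{n>=0} a_n x^n with a_0 = 1.
Substitute y = x^r sum a_n x^n and match x^{r+n}. The recurrence is
  D(n) a_n + 4 a_{n-1} = 0,  where D(n) = (r+n)(r+n-1) + (-3/2)(r+n) + (1).
  a_n = -4 / D(n) * a_{n-1}.
Since the indicial polynomial factors as (r - r_1)(r - r_2), D(n) = (r_1 + n - r_1)(r_1 + n - r_2) = n(n + 3/2).
Evaluating step by step (a_0 = 1):
  n = 1: D(1) = 1(1 + 3/2) = 5/2; numerator = -4(1) = -4; a_1 = (-4)/(5/2) = -8/5
  n = 2: D(2) = 2(2 + 3/2) = 7; numerator = -4(-8/5) = 32/5; a_2 = (32/5)/(7) = 32/35
  n = 3: D(3) = 3(3 + 3/2) = 27/2; numerator = -4(32/35) = -128/35; a_3 = (-128/35)/(27/2) = -256/945
  n = 4: D(4) = 4(4 + 3/2) = 22; numerator = -4(-256/945) = 1024/945; a_4 = (1024/945)/(22) = 512/10395

r = 2; a_0 = 1; a_1 = -8/5; a_2 = 32/35; a_3 = -256/945; a_4 = 512/10395


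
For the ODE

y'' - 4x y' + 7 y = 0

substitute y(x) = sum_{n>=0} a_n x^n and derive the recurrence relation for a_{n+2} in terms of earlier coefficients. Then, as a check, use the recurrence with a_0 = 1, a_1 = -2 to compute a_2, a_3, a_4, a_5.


Substitute y = sum_n a_n x^n.
y''(x) has coefficient (n+2)(n+1) a_{n+2} at x^n;
-4 x y'(x) has coefficient -4 n a_n at x^n (shift);
7 y(x) has coefficient 7 a_n at x^n.
Matching x^n: (n+2)(n+1) a_{n+2} + (-4n + 7) a_n = 0.
Thus a_{n+2} = (4n - 7) / ((n+1)(n+2)) * a_n.

Check with a_0 = 1, a_1 = -2 (apply the recurrence for n = 0, 1, 2, 3): a_0 = 1, a_1 = -2, a_2 = -7/2, a_3 = 1, a_4 = -7/24, a_5 = 1/4.

a_(n+2) = (4n - 7) / ((n+1)(n+2)) * a_n; check: a_0 = 1, a_1 = -2, a_2 = -7/2, a_3 = 1, a_4 = -7/24, a_5 = 1/4


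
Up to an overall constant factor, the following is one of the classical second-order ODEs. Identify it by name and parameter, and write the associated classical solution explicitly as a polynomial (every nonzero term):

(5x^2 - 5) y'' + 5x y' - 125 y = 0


All three coefficients share the factor -5; dividing through by -5 gives  (1 - x^2) y'' - x y' + 25 y = 0.
This matches the Chebyshev equation (1 - x^2) y'' - x y' + n^2 y = 0 (note the -x y' term, not -2x y') with n^2 = 25, so n = 5; the polynomial solution is T_5(x).
With y = sum_k a_k x^k, matching x^k gives (k+2)(k+1) a_{k+2} = (k^2 - n^2) a_k = (k - 5)(k + 5) a_k. The right side vanishes at k = 5, so the series with the parity of 5 terminates at degree 5.
Standard normalization: leading coefficient of T_n is 2^(n-1), so a_5 = 2^4 = 16. Work downward with a_k = (k+1)(k+2) a_{k+2} / ((k - 5)(k + 5)):
  a_3 = (4)(5)(16) / ((3 - 5)(3 + 5)) = 320/(-16) = -20
  a_1 = (2)(3)(-20) / ((1 - 5)(1 + 5)) = -120/(-24) = 5
Hence T_5(x) = 16 x^5 - 20 x^3 + 5 x.

T_5(x); series = 16 x^5 - 20 x^3 + 5 x


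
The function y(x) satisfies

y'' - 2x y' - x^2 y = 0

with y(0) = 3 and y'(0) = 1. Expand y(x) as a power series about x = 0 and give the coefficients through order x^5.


Ansatz: y(x) = sum_{n>=0} a_n x^n, so y'(x) = sum_{n>=1} n a_n x^(n-1) and y''(x) = sum_{n>=2} n(n-1) a_n x^(n-2).
Substitute into P(x) y'' + Q(x) y' + R(x) y = 0 with P(x) = 1, Q(x) = -2x, R(x) = -x^2, and match powers of x.
Initial conditions: a_0 = 3, a_1 = 1.
Setting the coefficient of each power of x to zero and solving order by order (substituting the coefficients already found):
  x^0: 2 a_2 = 0  ->  a_2 = 0
  x^1: 6 a_3 - 2 a_1 = 0  ->  6 a_3 = 2 a_1 = 2  ->  a_3 = 1/3
  x^2: 12 a_4 - 4 a_2 - a_0 = 0  ->  12 a_4 = 4 a_2 + a_0 = 3  ->  a_4 = 1/4
  x^3: 20 a_5 - 6 a_3 - a_1 = 0  ->  20 a_5 = 6 a_3 + a_1 = 3  ->  a_5 = 3/20
Truncated series: y(x) = 3 + x + (1/3) x^3 + (1/4) x^4 + (3/20) x^5 + O(x^6).

a_0 = 3; a_1 = 1; a_2 = 0; a_3 = 1/3; a_4 = 1/4; a_5 = 3/20


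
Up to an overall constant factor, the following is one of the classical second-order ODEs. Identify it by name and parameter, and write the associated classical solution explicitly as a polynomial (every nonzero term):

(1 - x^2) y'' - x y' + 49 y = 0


The equation is already in a standard form:  (1 - x^2) y'' - x y' + 49 y = 0.
This matches the Chebyshev equation (1 - x^2) y'' - x y' + n^2 y = 0 (note the -x y' term, not -2x y') with n^2 = 49, so n = 7; the polynomial solution is T_7(x).
With y = sum_k a_k x^k, matching x^k gives (k+2)(k+1) a_{k+2} = (k^2 - n^2) a_k = (k - 7)(k + 7) a_k. The right side vanishes at k = 7, so the series with the parity of 7 terminates at degree 7.
Standard normalization: leading coefficient of T_n is 2^(n-1), so a_7 = 2^6 = 64. Work downward with a_k = (k+1)(k+2) a_{k+2} / ((k - 7)(k + 7)):
  a_5 = (6)(7)(64) / ((5 - 7)(5 + 7)) = 2688/(-24) = -112
  a_3 = (4)(5)(-112) / ((3 - 7)(3 + 7)) = -2240/(-40) = 56
  a_1 = (2)(3)(56) / ((1 - 7)(1 + 7)) = 336/(-48) = -7
Hence T_7(x) = 64 x^7 - 112 x^5 + 56 x^3 - 7 x.

T_7(x); series = 64 x^7 - 112 x^5 + 56 x^3 - 7 x


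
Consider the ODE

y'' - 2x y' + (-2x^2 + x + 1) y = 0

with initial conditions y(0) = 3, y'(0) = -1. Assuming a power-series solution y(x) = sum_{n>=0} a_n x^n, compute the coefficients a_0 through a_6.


Ansatz: y(x) = sum_{n>=0} a_n x^n, so y'(x) = sum_{n>=1} n a_n x^(n-1) and y''(x) = sum_{n>=2} n(n-1) a_n x^(n-2).
Substitute into P(x) y'' + Q(x) y' + R(x) y = 0 with P(x) = 1, Q(x) = -2x, R(x) = -2x^2 + x + 1, and match powers of x.
Initial conditions: a_0 = 3, a_1 = -1.
Setting the coefficient of each power of x to zero and solving order by order (substituting the coefficients already found):
  x^0: 2 a_2 + a_0 = 0  ->  2 a_2 = -a_0 = -3  ->  a_2 = -3/2
  x^1: 6 a_3 - a_1 + a_0 = 0  ->  6 a_3 = a_1 - a_0 = -4  ->  a_3 = -2/3
  x^2: 12 a_4 - 3 a_2 + a_1 - 2 a_0 = 0  ->  12 a_4 = 3 a_2 - a_1 + 2 a_0 = 5/2  ->  a_4 = 5/24
  x^3: 20 a_5 - 5 a_3 + a_2 - 2 a_1 = 0  ->  20 a_5 = 5 a_3 - a_2 + 2 a_1 = -23/6  ->  a_5 = -23/120
  x^4: 30 a_6 - 7 a_4 + a_3 - 2 a_2 = 0  ->  30 a_6 = 7 a_4 - a_3 + 2 a_2 = -7/8  ->  a_6 = -7/240
Truncated series: y(x) = 3 - x - (3/2) x^2 - (2/3) x^3 + (5/24) x^4 - (23/120) x^5 - (7/240) x^6 + O(x^7).

a_0 = 3; a_1 = -1; a_2 = -3/2; a_3 = -2/3; a_4 = 5/24; a_5 = -23/120; a_6 = -7/240


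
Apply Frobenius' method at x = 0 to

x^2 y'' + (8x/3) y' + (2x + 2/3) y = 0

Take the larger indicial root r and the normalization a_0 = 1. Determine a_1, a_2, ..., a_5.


Write in Frobenius form y'' + (p(x)/x) y' + (q(x)/x^2) y = 0:
  p(x) = 8/3,  q(x) = 2x + 2/3.
Indicial equation: r(r-1) + (8/3) r + (2/3) = 0 -> roots r_1 = -2/3, r_2 = -1.
Take r = r_1 = -2/3. Let y(x) = x^r sum_{n>=0} a_n x^n with a_0 = 1.
Substitute y = x^r sum a_n x^n and match x^{r+n}. The recurrence is
  D(n) a_n + 2 a_{n-1} = 0,  where D(n) = (r+n)(r+n-1) + (8/3)(r+n) + (2/3).
  a_n = -2 / D(n) * a_{n-1}.
Since the indicial polynomial factors as (r - r_1)(r - r_2), D(n) = (r_1 + n - r_1)(r_1 + n - r_2) = n(n + 1/3).
Evaluating step by step (a_0 = 1):
  n = 1: D(1) = 1(1 + 1/3) = 4/3; numerator = -2(1) = -2; a_1 = (-2)/(4/3) = -3/2
  n = 2: D(2) = 2(2 + 1/3) = 14/3; numerator = -2(-3/2) = 3; a_2 = (3)/(14/3) = 9/14
  n = 3: D(3) = 3(3 + 1/3) = 10; numerator = -2(9/14) = -9/7; a_3 = (-9/7)/(10) = -9/70
  n = 4: D(4) = 4(4 + 1/3) = 52/3; numerator = -2(-9/70) = 9/35; a_4 = (9/35)/(52/3) = 27/1820
  n = 5: D(5) = 5(5 + 1/3) = 80/3; numerator = -2(27/1820) = -27/910; a_5 = (-27/910)/(80/3) = -81/72800

r = -2/3; a_0 = 1; a_1 = -3/2; a_2 = 9/14; a_3 = -9/70; a_4 = 27/1820; a_5 = -81/72800


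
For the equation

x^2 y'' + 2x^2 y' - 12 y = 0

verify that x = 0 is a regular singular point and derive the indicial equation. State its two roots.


Divide by x^2 to reach normal form y'' + P_1(x) y' + P_2(x) y = 0 with P_1(x) = 2 and P_2(x) = -12/x^2.
x = 0 is a singular point because the y-coefficient -12/x^2 has a pole at x = 0.
It is a regular singular point because x P_1(x) = p(x) = 2x and x^2 P_2(x) = q(x) = -12 are polynomials, hence analytic at x = 0.
p(0) = 0,  q(0) = -12.
Indicial equation: r(r-1) + p(0) r + q(0) = 0, i.e. r^2 + (p(0) - 1) r + q(0) = 0, i.e. r^2 - 1 r - 12 = 0.
Discriminant: (-1)^2 - 4(-12) = 49, so r = (1 ± 7)/2.
Solving: r_1 = 4, r_2 = -3.

indicial: r^2 - 1 r - 12 = 0; roots r_1 = 4, r_2 = -3


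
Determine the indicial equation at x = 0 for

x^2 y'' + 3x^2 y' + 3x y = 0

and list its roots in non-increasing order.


Divide by x^2 to reach normal form y'' + P_1(x) y' + P_2(x) y = 0 with P_1(x) = 3 and P_2(x) = 3/x.
x = 0 is a singular point because the y-coefficient 3/x has a pole at x = 0.
It is a regular singular point because x P_1(x) = p(x) = 3x and x^2 P_2(x) = q(x) = 3x are polynomials, hence analytic at x = 0.
p(0) = 0,  q(0) = 0.
Indicial equation: r(r-1) + p(0) r + q(0) = 0, i.e. r^2 + (p(0) - 1) r + q(0) = 0, i.e. r^2 - 1 r = 0.
Discriminant: (-1)^2 - 4(0) = 1, so r = (1 ± 1)/2.
Solving: r_1 = 1, r_2 = 0.

indicial: r^2 - 1 r = 0; roots r_1 = 1, r_2 = 0


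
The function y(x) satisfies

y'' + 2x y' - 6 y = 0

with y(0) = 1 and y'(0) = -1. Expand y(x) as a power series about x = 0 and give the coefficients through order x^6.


Ansatz: y(x) = sum_{n>=0} a_n x^n, so y'(x) = sum_{n>=1} n a_n x^(n-1) and y''(x) = sum_{n>=2} n(n-1) a_n x^(n-2).
Substitute into P(x) y'' + Q(x) y' + R(x) y = 0 with P(x) = 1, Q(x) = 2x, R(x) = -6, and match powers of x.
Initial conditions: a_0 = 1, a_1 = -1.
Setting the coefficient of each power of x to zero and solving order by order (substituting the coefficients already found):
  x^0: 2 a_2 - 6 a_0 = 0  ->  2 a_2 = 6 a_0 = 6  ->  a_2 = 3
  x^1: 6 a_3 - 4 a_1 = 0  ->  6 a_3 = 4 a_1 = -4  ->  a_3 = -2/3
  x^2: 12 a_4 - 2 a_2 = 0  ->  12 a_4 = 2 a_2 = 6  ->  a_4 = 1/2
  x^3: 20 a_5 = 0  ->  a_5 = 0
  x^4: 30 a_6 + 2 a_4 = 0  ->  30 a_6 = -2 a_4 = -1  ->  a_6 = -1/30
Truncated series: y(x) = 1 - x + 3 x^2 - (2/3) x^3 + (1/2) x^4 - (1/30) x^6 + O(x^7).

a_0 = 1; a_1 = -1; a_2 = 3; a_3 = -2/3; a_4 = 1/2; a_5 = 0; a_6 = -1/30


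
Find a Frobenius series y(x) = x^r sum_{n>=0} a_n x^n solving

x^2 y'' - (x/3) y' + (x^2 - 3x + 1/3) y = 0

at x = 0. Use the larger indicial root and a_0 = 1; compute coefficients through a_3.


Write in Frobenius form y'' + (p(x)/x) y' + (q(x)/x^2) y = 0:
  p(x) = -1/3,  q(x) = x^2 - 3x + 1/3.
Indicial equation: r(r-1) + (-1/3) r + (1/3) = 0 -> roots r_1 = 1, r_2 = 1/3.
Take r = r_1 = 1. Let y(x) = x^r sum_{n>=0} a_n x^n with a_0 = 1.
Substitute y = x^r sum a_n x^n and match x^{r+n}. The recurrence is
  D(n) a_n - 3 a_{n-1} + 1 a_{n-2} = 0,  where D(n) = (r+n)(r+n-1) + (-1/3)(r+n) + (1/3).
  a_n = [3 a_{n-1} - 1 a_{n-2}] / D(n).
Since the indicial polynomial factors as (r - r_1)(r - r_2), D(n) = (r_1 + n - r_1)(r_1 + n - r_2) = n(n + 2/3).
Evaluating step by step (a_0 = 1):
  n = 1: D(1) = 1(1 + 2/3) = 5/3; numerator = 3(1) = 3; a_1 = (3)/(5/3) = 9/5
  n = 2: D(2) = 2(2 + 2/3) = 16/3; numerator = 3(9/5) - 1(1) = 22/5; a_2 = (22/5)/(16/3) = 33/40
  n = 3: D(3) = 3(3 + 2/3) = 11; numerator = 3(33/40) - 1(9/5) = 27/40; a_3 = (27/40)/(11) = 27/440

r = 1; a_0 = 1; a_1 = 9/5; a_2 = 33/40; a_3 = 27/440


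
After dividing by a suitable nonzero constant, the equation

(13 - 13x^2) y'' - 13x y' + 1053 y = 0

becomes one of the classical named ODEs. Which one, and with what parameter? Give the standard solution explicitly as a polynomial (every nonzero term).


All three coefficients share the factor 13; dividing through by 13 gives  (1 - x^2) y'' - x y' + 81 y = 0.
This matches the Chebyshev equation (1 - x^2) y'' - x y' + n^2 y = 0 (note the -x y' term, not -2x y') with n^2 = 81, so n = 9; the polynomial solution is T_9(x).
With y = sum_k a_k x^k, matching x^k gives (k+2)(k+1) a_{k+2} = (k^2 - n^2) a_k = (k - 9)(k + 9) a_k. The right side vanishes at k = 9, so the series with the parity of 9 terminates at degree 9.
Standard normalization: leading coefficient of T_n is 2^(n-1), so a_9 = 2^8 = 256. Work downward with a_k = (k+1)(k+2) a_{k+2} / ((k - 9)(k + 9)):
  a_7 = (8)(9)(256) / ((7 - 9)(7 + 9)) = 18432/(-32) = -576
  a_5 = (6)(7)(-576) / ((5 - 9)(5 + 9)) = -24192/(-56) = 432
  a_3 = (4)(5)(432) / ((3 - 9)(3 + 9)) = 8640/(-72) = -120
  a_1 = (2)(3)(-120) / ((1 - 9)(1 + 9)) = -720/(-80) = 9
Hence T_9(x) = 256 x^9 - 576 x^7 + 432 x^5 - 120 x^3 + 9 x.

T_9(x); series = 256 x^9 - 576 x^7 + 432 x^5 - 120 x^3 + 9 x
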